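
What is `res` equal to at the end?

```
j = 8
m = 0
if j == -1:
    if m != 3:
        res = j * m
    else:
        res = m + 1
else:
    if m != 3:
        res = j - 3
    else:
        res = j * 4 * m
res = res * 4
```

j=8, m=0
j == -1 is False; m != 3 is True
→ res = j - 3 = 5
res = 5*4 = 20

20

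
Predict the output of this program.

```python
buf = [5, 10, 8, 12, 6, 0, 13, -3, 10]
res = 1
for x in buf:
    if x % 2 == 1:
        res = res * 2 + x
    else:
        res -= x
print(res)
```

-103

x=5: odd, res = 1*2+5 = 7
x=10: not odd, res = 7-10 = -3
x=8: not odd, res = (-3)-8 = -11
x=12: not odd, res = (-11)-12 = -23
x=6: not odd, res = (-23)-6 = -29
x=0: not odd, res = (-29)-0 = -29
x=13: odd, res = (-29)*2+13 = -45
x=-3: odd, res = (-45)*2+(-3) = -93
x=10: not odd, res = (-93)-10 = -103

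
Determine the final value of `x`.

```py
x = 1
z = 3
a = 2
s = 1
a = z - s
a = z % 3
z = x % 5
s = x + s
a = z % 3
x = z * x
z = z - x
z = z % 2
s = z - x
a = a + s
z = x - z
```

a = 3-1 = 2
a = 3%3 = 0
z = 1%5 = 1
s = 1+1 = 2
a = 1%3 = 1
x = 1*1 = 1
z = 1-1 = 0
z = 0%2 = 0
s = 0-1 = -1
a = 1+(-1) = 0
z = 1-0 = 1

1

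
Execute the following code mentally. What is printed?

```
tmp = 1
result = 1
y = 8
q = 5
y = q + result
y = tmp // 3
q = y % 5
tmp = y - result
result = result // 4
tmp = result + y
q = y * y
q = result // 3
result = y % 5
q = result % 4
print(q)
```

y = 5+1 = 6
y = 1//3 = 0
q = 0%5 = 0
tmp = 0-1 = -1
result = 1//4 = 0
tmp = 0+0 = 0
q = 0*0 = 0
q = 0//3 = 0
result = 0%5 = 0
q = 0%4 = 0

0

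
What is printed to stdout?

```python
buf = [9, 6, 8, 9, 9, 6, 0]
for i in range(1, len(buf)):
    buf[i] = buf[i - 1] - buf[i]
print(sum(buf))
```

i=1: buf[1] = 9-6 = 3 → [9, 3, 8, 9, 9, 6, 0]
i=2: buf[2] = 3-8 = -5 → [9, 3, -5, 9, 9, 6, 0]
i=3: buf[3] = (-5)-9 = -14 → [9, 3, -5, -14, 9, 6, 0]
i=4: buf[4] = (-14)-9 = -23 → [9, 3, -5, -14, -23, 6, 0]
i=5: buf[5] = (-23)-6 = -29 → [9, 3, -5, -14, -23, -29, 0]
i=6: buf[6] = (-29)-0 = -29 → [9, 3, -5, -14, -23, -29, -29]
sum = -88

-88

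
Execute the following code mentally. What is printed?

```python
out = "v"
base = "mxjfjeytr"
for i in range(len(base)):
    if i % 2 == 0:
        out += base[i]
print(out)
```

i=0: add 'm' → 'vm'
i=1: skip
i=2: add 'j' → 'vmj'
i=3: skip
i=4: add 'j' → 'vmjj'
i=5: skip
i=6: add 'y' → 'vmjjy'
i=7: skip
i=8: add 'r' → 'vmjjyr'

vmjjyr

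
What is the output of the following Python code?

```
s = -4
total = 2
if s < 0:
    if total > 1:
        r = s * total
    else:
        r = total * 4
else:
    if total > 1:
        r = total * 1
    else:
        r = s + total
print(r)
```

-8

s=-4, total=2
s < 0 is True; total > 1 is True
→ r = s * total = -8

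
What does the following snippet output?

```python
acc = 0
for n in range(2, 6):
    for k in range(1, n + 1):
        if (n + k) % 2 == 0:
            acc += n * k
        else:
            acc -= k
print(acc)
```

n=2,k=1: odd sum, acc = 0-1 = -1
n=2,k=2: even sum, acc = (-1)+4 = 3
n=3,k=1: even sum, acc = 3+3 = 6
n=3,k=2: odd sum, acc = 6-2 = 4
n=3,k=3: even sum, acc = 4+9 = 13
n=4,k=1: odd sum, acc = 13-1 = 12
n=4,k=2: even sum, acc = 12+8 = 20
n=4,k=3: odd sum, acc = 20-3 = 17
n=4,k=4: even sum, acc = 17+16 = 33
n=5,k=1: even sum, acc = 33+5 = 38
n=5,k=2: odd sum, acc = 38-2 = 36
n=5,k=3: even sum, acc = 36+15 = 51
n=5,k=4: odd sum, acc = 51-4 = 47
n=5,k=5: even sum, acc = 47+25 = 72

72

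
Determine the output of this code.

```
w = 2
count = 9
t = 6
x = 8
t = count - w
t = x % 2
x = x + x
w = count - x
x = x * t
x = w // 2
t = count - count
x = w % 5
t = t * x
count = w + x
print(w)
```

t = 9-2 = 7
t = 8%2 = 0
x = 8+8 = 16
w = 9-16 = -7
x = 16*0 = 0
x = (-7)//2 = -4
t = 9-9 = 0
x = (-7)%5 = 3
t = 0*3 = 0
count = (-7)+3 = -4

-7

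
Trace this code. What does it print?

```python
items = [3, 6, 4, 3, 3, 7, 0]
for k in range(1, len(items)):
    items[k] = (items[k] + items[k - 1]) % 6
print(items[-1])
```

k=1: items[1] = (6+3)%6 = 3 → [3, 3, 4, 3, 3, 7, 0]
k=2: items[2] = (4+3)%6 = 1 → [3, 3, 1, 3, 3, 7, 0]
k=3: items[3] = (3+1)%6 = 4 → [3, 3, 1, 4, 3, 7, 0]
k=4: items[4] = (3+4)%6 = 1 → [3, 3, 1, 4, 1, 7, 0]
k=5: items[5] = (7+1)%6 = 2 → [3, 3, 1, 4, 1, 2, 0]
k=6: items[6] = (0+2)%6 = 2 → [3, 3, 1, 4, 1, 2, 2]

2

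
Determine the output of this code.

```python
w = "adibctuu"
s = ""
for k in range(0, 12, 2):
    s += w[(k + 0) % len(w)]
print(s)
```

aicuai

k=0: add w[0]='a' → 'a'
k=2: add w[2]='i' → 'ai'
k=4: add w[4]='c' → 'aic'
k=6: add w[6]='u' → 'aicu'
k=8: add w[0]='a' → 'aicua'
k=10: add w[2]='i' → 'aicuai'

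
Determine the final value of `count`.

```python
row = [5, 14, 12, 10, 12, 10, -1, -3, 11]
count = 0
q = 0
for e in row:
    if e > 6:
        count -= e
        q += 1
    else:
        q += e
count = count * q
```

-483

e=5: not >6; q=5
e=14: >6, count = 0-14 = -14; q=6
e=12: >6, count = (-14)-12 = -26; q=7
e=10: >6, count = (-26)-10 = -36; q=8
e=12: >6, count = (-36)-12 = -48; q=9
e=10: >6, count = (-48)-10 = -58; q=10
e=-1: not >6; q=9
e=-3: not >6; q=6
e=11: >6, count = (-58)-11 = -69; q=7
count*q = (-69)*7 = -483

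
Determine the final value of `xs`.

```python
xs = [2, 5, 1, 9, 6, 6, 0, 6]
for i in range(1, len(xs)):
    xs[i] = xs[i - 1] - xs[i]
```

i=1: xs[1] = 2-5 = -3 → [2, -3, 1, 9, 6, 6, 0, 6]
i=2: xs[2] = (-3)-1 = -4 → [2, -3, -4, 9, 6, 6, 0, 6]
i=3: xs[3] = (-4)-9 = -13 → [2, -3, -4, -13, 6, 6, 0, 6]
i=4: xs[4] = (-13)-6 = -19 → [2, -3, -4, -13, -19, 6, 0, 6]
i=5: xs[5] = (-19)-6 = -25 → [2, -3, -4, -13, -19, -25, 0, 6]
i=6: xs[6] = (-25)-0 = -25 → [2, -3, -4, -13, -19, -25, -25, 6]
i=7: xs[7] = (-25)-6 = -31 → [2, -3, -4, -13, -19, -25, -25, -31]

[2, -3, -4, -13, -19, -25, -25, -31]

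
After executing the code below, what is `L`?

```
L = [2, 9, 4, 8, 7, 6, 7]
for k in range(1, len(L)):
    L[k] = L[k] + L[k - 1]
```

k=1: L[1] = 9+2 = 11 → [2, 11, 4, 8, 7, 6, 7]
k=2: L[2] = 4+11 = 15 → [2, 11, 15, 8, 7, 6, 7]
k=3: L[3] = 8+15 = 23 → [2, 11, 15, 23, 7, 6, 7]
k=4: L[4] = 7+23 = 30 → [2, 11, 15, 23, 30, 6, 7]
k=5: L[5] = 6+30 = 36 → [2, 11, 15, 23, 30, 36, 7]
k=6: L[6] = 7+36 = 43 → [2, 11, 15, 23, 30, 36, 43]

[2, 11, 15, 23, 30, 36, 43]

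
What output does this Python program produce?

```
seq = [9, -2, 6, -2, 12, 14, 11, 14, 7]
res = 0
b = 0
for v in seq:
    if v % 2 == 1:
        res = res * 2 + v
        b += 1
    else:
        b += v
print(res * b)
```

v=9: odd, res = 0*2+9 = 9; b=1
v=-2: not odd; b=-1
v=6: not odd; b=5
v=-2: not odd; b=3
v=12: not odd; b=15
v=14: not odd; b=29
v=11: odd, res = 9*2+11 = 29; b=30
v=14: not odd; b=44
v=7: odd, res = 29*2+7 = 65; b=45
res*b = 65*45 = 2925

2925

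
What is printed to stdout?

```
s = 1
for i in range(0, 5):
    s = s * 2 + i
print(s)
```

58

i=0: s = 1*2+0 = 2
i=1: s = 2*2+1 = 5
i=2: s = 5*2+2 = 12
i=3: s = 12*2+3 = 27
i=4: s = 27*2+4 = 58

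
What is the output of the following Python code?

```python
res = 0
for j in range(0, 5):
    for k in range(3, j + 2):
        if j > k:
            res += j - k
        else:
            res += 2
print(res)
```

j=2,k=3: not 2>3, res = 0+2 = 2
j=3,k=3: not 3>3, res = 2+2 = 4
j=3,k=4: not 3>4, res = 4+2 = 6
j=4,k=3: 4>3, res = 6+1 = 7
j=4,k=4: not 4>4, res = 7+2 = 9
j=4,k=5: not 4>5, res = 9+2 = 11

11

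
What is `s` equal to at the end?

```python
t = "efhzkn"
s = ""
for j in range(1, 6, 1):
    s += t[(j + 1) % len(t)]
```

'hzkne'

j=1: add t[2]='h' → 'h'
j=2: add t[3]='z' → 'hz'
j=3: add t[4]='k' → 'hzk'
j=4: add t[5]='n' → 'hzkn'
j=5: add t[0]='e' → 'hzkne'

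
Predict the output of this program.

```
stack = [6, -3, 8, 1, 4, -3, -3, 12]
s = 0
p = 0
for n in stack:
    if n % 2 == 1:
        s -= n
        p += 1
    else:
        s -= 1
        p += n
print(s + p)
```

38

n=6: not odd, s = 0-1 = -1; p=6
n=-3: odd, s = (-1)-(-3) = 2; p=7
n=8: not odd, s = 2-1 = 1; p=15
n=1: odd, s = 1-1 = 0; p=16
n=4: not odd, s = 0-1 = -1; p=20
n=-3: odd, s = (-1)-(-3) = 2; p=21
n=-3: odd, s = 2-(-3) = 5; p=22
n=12: not odd, s = 5-1 = 4; p=34
s+p = 4+34 = 38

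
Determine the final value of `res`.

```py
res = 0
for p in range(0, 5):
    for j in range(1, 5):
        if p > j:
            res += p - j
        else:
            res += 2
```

p=0,j=1: not 0>1, res = 0+2 = 2
p=0,j=2: not 0>2, res = 2+2 = 4
p=0,j=3: not 0>3, res = 4+2 = 6
p=0,j=4: not 0>4, res = 6+2 = 8
p=1,j=1: not 1>1, res = 8+2 = 10
p=1,j=2: not 1>2, res = 10+2 = 12
p=1,j=3: not 1>3, res = 12+2 = 14
p=1,j=4: not 1>4, res = 14+2 = 16
p=2,j=1: 2>1, res = 16+1 = 17
p=2,j=2: not 2>2, res = 17+2 = 19
p=2,j=3: not 2>3, res = 19+2 = 21
p=2,j=4: not 2>4, res = 21+2 = 23
p=3,j=1: 3>1, res = 23+2 = 25
p=3,j=2: 3>2, res = 25+1 = 26
p=3,j=3: not 3>3, res = 26+2 = 28
p=3,j=4: not 3>4, res = 28+2 = 30
p=4,j=1: 4>1, res = 30+3 = 33
p=4,j=2: 4>2, res = 33+2 = 35
p=4,j=3: 4>3, res = 35+1 = 36
p=4,j=4: not 4>4, res = 36+2 = 38

38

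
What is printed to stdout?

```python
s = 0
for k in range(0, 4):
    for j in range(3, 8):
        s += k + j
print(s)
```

130

k=0,j=3: s = 0+3 = 3
k=0,j=4: s = 3+4 = 7
k=0,j=5: s = 7+5 = 12
k=0,j=6: s = 12+6 = 18
k=0,j=7: s = 18+7 = 25
k=1,j=3: s = 25+4 = 29
k=1,j=4: s = 29+5 = 34
k=1,j=5: s = 34+6 = 40
k=1,j=6: s = 40+7 = 47
k=1,j=7: s = 47+8 = 55
k=2,j=3: s = 55+5 = 60
k=2,j=4: s = 60+6 = 66
k=2,j=5: s = 66+7 = 73
k=2,j=6: s = 73+8 = 81
k=2,j=7: s = 81+9 = 90
k=3,j=3: s = 90+6 = 96
k=3,j=4: s = 96+7 = 103
k=3,j=5: s = 103+8 = 111
k=3,j=6: s = 111+9 = 120
k=3,j=7: s = 120+10 = 130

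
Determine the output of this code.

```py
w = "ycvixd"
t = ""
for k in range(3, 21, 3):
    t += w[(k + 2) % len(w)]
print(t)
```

k=3: add w[5]='d' → 'd'
k=6: add w[2]='v' → 'dv'
k=9: add w[5]='d' → 'dvd'
k=12: add w[2]='v' → 'dvdv'
k=15: add w[5]='d' → 'dvdvd'
k=18: add w[2]='v' → 'dvdvdv'

dvdvdv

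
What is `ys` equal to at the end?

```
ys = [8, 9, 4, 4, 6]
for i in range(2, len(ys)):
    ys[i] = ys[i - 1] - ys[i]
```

[8, 9, 5, 1, -5]

i=2: ys[2] = 9-4 = 5 → [8, 9, 5, 4, 6]
i=3: ys[3] = 5-4 = 1 → [8, 9, 5, 1, 6]
i=4: ys[4] = 1-6 = -5 → [8, 9, 5, 1, -5]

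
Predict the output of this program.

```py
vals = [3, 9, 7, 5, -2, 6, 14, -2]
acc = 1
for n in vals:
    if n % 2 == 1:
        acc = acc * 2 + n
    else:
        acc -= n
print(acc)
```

n=3: odd, acc = 1*2+3 = 5
n=9: odd, acc = 5*2+9 = 19
n=7: odd, acc = 19*2+7 = 45
n=5: odd, acc = 45*2+5 = 95
n=-2: not odd, acc = 95-(-2) = 97
n=6: not odd, acc = 97-6 = 91
n=14: not odd, acc = 91-14 = 77
n=-2: not odd, acc = 77-(-2) = 79

79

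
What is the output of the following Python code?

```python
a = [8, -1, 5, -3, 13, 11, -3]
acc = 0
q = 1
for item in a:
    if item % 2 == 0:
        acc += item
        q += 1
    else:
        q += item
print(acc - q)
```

item=8: even, acc = 0+8 = 8; q=2
item=-1: not even; q=1
item=5: not even; q=6
item=-3: not even; q=3
item=13: not even; q=16
item=11: not even; q=27
item=-3: not even; q=24
acc-q = 8-24 = -16

-16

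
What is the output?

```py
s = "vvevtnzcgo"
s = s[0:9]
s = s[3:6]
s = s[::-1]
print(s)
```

slice [0:9] → 'vvevtnzcg'
slice [3:6] → 'vtn'
reverse → 'ntv'

ntv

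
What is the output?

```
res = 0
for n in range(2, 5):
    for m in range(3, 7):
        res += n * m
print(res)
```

n=2,m=3: res = 0+6 = 6
n=2,m=4: res = 6+8 = 14
n=2,m=5: res = 14+10 = 24
n=2,m=6: res = 24+12 = 36
n=3,m=3: res = 36+9 = 45
n=3,m=4: res = 45+12 = 57
n=3,m=5: res = 57+15 = 72
n=3,m=6: res = 72+18 = 90
n=4,m=3: res = 90+12 = 102
n=4,m=4: res = 102+16 = 118
n=4,m=5: res = 118+20 = 138
n=4,m=6: res = 138+24 = 162

162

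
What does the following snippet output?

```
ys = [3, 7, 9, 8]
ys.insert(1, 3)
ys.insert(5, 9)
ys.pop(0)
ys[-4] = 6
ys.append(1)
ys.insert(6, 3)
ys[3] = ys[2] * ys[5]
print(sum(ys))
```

insert 3 at 1 → [3, 3, 7, 9, 8]
insert 9 at 5 → [3, 3, 7, 9, 8, 9]
pop(0) removes 3 → [3, 7, 9, 8, 9]
ys[-4] = 6 → [3, 6, 9, 8, 9]
append 1 → [3, 6, 9, 8, 9, 1]
insert 3 at 6 → [3, 6, 9, 8, 9, 1, 3]
ys[3] = ys[2]*ys[5] = 9*1 = 9 → [3, 6, 9, 9, 9, 1, 3]
sum = 40

40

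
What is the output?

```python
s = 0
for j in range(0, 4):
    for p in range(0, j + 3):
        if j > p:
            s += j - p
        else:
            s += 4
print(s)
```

j=0,p=0: not 0>0, s = 0+4 = 4
j=0,p=1: not 0>1, s = 4+4 = 8
j=0,p=2: not 0>2, s = 8+4 = 12
j=1,p=0: 1>0, s = 12+1 = 13
j=1,p=1: not 1>1, s = 13+4 = 17
j=1,p=2: not 1>2, s = 17+4 = 21
j=1,p=3: not 1>3, s = 21+4 = 25
j=2,p=0: 2>0, s = 25+2 = 27
j=2,p=1: 2>1, s = 27+1 = 28
j=2,p=2: not 2>2, s = 28+4 = 32
j=2,p=3: not 2>3, s = 32+4 = 36
j=2,p=4: not 2>4, s = 36+4 = 40
j=3,p=0: 3>0, s = 40+3 = 43
j=3,p=1: 3>1, s = 43+2 = 45
j=3,p=2: 3>2, s = 45+1 = 46
j=3,p=3: not 3>3, s = 46+4 = 50
j=3,p=4: not 3>4, s = 50+4 = 54
j=3,p=5: not 3>5, s = 54+4 = 58

58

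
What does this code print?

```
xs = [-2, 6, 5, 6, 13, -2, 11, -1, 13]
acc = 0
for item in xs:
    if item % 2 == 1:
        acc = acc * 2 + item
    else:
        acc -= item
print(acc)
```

31

item=-2: not odd, acc = 0-(-2) = 2
item=6: not odd, acc = 2-6 = -4
item=5: odd, acc = (-4)*2+5 = -3
item=6: not odd, acc = (-3)-6 = -9
item=13: odd, acc = (-9)*2+13 = -5
item=-2: not odd, acc = (-5)-(-2) = -3
item=11: odd, acc = (-3)*2+11 = 5
item=-1: odd, acc = 5*2+(-1) = 9
item=13: odd, acc = 9*2+13 = 31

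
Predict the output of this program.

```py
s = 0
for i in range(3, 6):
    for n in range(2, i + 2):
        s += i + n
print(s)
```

i=3,n=2: s = 0+5 = 5
i=3,n=3: s = 5+6 = 11
i=3,n=4: s = 11+7 = 18
i=4,n=2: s = 18+6 = 24
i=4,n=3: s = 24+7 = 31
i=4,n=4: s = 31+8 = 39
i=4,n=5: s = 39+9 = 48
i=5,n=2: s = 48+7 = 55
i=5,n=3: s = 55+8 = 63
i=5,n=4: s = 63+9 = 72
i=5,n=5: s = 72+10 = 82
i=5,n=6: s = 82+11 = 93

93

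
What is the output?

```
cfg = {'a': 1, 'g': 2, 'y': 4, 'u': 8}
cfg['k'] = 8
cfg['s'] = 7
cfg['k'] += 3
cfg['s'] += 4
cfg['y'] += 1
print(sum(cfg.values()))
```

cfg['k'] = 8 → {'a': 1, 'g': 2, 'y': 4, 'u': 8, 'k': 8}
cfg['s'] = 7 → {'a': 1, 'g': 2, 'y': 4, 'u': 8, 'k': 8, 's': 7}
cfg['k'] = 8+3 = 11 → {'a': 1, 'g': 2, 'y': 4, 'u': 8, 'k': 11, 's': 7}
cfg['s'] = 7+4 = 11 → {'a': 1, 'g': 2, 'y': 4, 'u': 8, 'k': 11, 's': 11}
cfg['y'] = 4+1 = 5 → {'a': 1, 'g': 2, 'y': 5, 'u': 8, 'k': 11, 's': 11}
sum of values = 38

38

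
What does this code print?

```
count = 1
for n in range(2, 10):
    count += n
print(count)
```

n=2: count = 1+2 = 3
n=3: count = 3+3 = 6
n=4: count = 6+4 = 10
n=5: count = 10+5 = 15
n=6: count = 15+6 = 21
n=7: count = 21+7 = 28
n=8: count = 28+8 = 36
n=9: count = 36+9 = 45

45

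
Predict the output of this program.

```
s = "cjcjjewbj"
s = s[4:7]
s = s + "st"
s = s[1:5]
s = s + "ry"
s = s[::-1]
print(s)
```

yrtswe

slice [4:7] → 'jew'
+ 'st' → 'jewst'
slice [1:5] → 'ewst'
+ 'ry' → 'ewstry'
reverse → 'yrtswe'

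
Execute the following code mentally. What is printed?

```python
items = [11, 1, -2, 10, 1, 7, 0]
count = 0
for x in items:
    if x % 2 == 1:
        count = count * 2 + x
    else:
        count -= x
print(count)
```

69

x=11: odd, count = 0*2+11 = 11
x=1: odd, count = 11*2+1 = 23
x=-2: not odd, count = 23-(-2) = 25
x=10: not odd, count = 25-10 = 15
x=1: odd, count = 15*2+1 = 31
x=7: odd, count = 31*2+7 = 69
x=0: not odd, count = 69-0 = 69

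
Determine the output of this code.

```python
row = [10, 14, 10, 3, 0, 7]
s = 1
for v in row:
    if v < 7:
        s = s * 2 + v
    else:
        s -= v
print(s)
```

v=10: not <7, s = 1-10 = -9
v=14: not <7, s = (-9)-14 = -23
v=10: not <7, s = (-23)-10 = -33
v=3: <7, s = (-33)*2+3 = -63
v=0: <7, s = (-63)*2+0 = -126
v=7: not <7, s = (-126)-7 = -133

-133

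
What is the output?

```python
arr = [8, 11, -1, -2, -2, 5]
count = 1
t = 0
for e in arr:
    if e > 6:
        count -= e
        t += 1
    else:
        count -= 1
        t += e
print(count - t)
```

-24

e=8: >6, count = 1-8 = -7; t=1
e=11: >6, count = (-7)-11 = -18; t=2
e=-1: not >6, count = (-18)-1 = -19; t=1
e=-2: not >6, count = (-19)-1 = -20; t=-1
e=-2: not >6, count = (-20)-1 = -21; t=-3
e=5: not >6, count = (-21)-1 = -22; t=2
count-t = (-22)-2 = -24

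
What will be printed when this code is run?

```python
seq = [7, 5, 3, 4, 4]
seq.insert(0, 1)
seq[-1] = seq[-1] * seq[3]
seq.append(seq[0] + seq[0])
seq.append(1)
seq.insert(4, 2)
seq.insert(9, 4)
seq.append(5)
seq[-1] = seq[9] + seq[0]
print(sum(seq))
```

insert 1 at 0 → [1, 7, 5, 3, 4, 4]
seq[-1] = seq[-1]*seq[3] = 4*3 = 12 → [1, 7, 5, 3, 4, 12]
append seq[0]+seq[0] = 1+1 = 2 → [1, 7, 5, 3, 4, 12, 2]
append 1 → [1, 7, 5, 3, 4, 12, 2, 1]
insert 2 at 4 → [1, 7, 5, 3, 2, 4, 12, 2, 1]
insert 4 at 9 → [1, 7, 5, 3, 2, 4, 12, 2, 1, 4]
append 5 → [1, 7, 5, 3, 2, 4, 12, 2, 1, 4, 5]
seq[-1] = seq[9]+seq[0] = 4+1 = 5 → [1, 7, 5, 3, 2, 4, 12, 2, 1, 4, 5]
sum = 46

46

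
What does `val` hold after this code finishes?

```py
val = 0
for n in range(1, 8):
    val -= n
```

n=1: val = 0-1 = -1
n=2: val = (-1)-2 = -3
n=3: val = (-3)-3 = -6
n=4: val = (-6)-4 = -10
n=5: val = (-10)-5 = -15
n=6: val = (-15)-6 = -21
n=7: val = (-21)-7 = -28

-28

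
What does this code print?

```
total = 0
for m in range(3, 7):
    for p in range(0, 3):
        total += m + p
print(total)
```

66

m=3,p=0: total = 0+3 = 3
m=3,p=1: total = 3+4 = 7
m=3,p=2: total = 7+5 = 12
m=4,p=0: total = 12+4 = 16
m=4,p=1: total = 16+5 = 21
m=4,p=2: total = 21+6 = 27
m=5,p=0: total = 27+5 = 32
m=5,p=1: total = 32+6 = 38
m=5,p=2: total = 38+7 = 45
m=6,p=0: total = 45+6 = 51
m=6,p=1: total = 51+7 = 58
m=6,p=2: total = 58+8 = 66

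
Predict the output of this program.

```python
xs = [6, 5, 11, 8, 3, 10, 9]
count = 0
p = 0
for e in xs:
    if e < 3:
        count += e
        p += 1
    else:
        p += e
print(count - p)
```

e=6: not <3; p=6
e=5: not <3; p=11
e=11: not <3; p=22
e=8: not <3; p=30
e=3: not <3; p=33
e=10: not <3; p=43
e=9: not <3; p=52
count-p = 0-52 = -52

-52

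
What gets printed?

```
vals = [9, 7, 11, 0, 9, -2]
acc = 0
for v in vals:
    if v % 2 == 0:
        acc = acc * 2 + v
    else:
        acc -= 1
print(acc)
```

v=9: not even, acc = 0-1 = -1
v=7: not even, acc = (-1)-1 = -2
v=11: not even, acc = (-2)-1 = -3
v=0: even, acc = (-3)*2+0 = -6
v=9: not even, acc = (-6)-1 = -7
v=-2: even, acc = (-7)*2+(-2) = -16

-16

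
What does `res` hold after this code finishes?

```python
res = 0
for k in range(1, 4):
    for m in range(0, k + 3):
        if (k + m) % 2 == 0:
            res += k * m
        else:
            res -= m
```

k=1,m=0: odd sum, res = 0-0 = 0
k=1,m=1: even sum, res = 0+1 = 1
k=1,m=2: odd sum, res = 1-2 = -1
k=1,m=3: even sum, res = (-1)+3 = 2
k=2,m=0: even sum, res = 2+0 = 2
k=2,m=1: odd sum, res = 2-1 = 1
k=2,m=2: even sum, res = 1+4 = 5
k=2,m=3: odd sum, res = 5-3 = 2
k=2,m=4: even sum, res = 2+8 = 10
k=3,m=0: odd sum, res = 10-0 = 10
k=3,m=1: even sum, res = 10+3 = 13
k=3,m=2: odd sum, res = 13-2 = 11
k=3,m=3: even sum, res = 11+9 = 20
k=3,m=4: odd sum, res = 20-4 = 16
k=3,m=5: even sum, res = 16+15 = 31

31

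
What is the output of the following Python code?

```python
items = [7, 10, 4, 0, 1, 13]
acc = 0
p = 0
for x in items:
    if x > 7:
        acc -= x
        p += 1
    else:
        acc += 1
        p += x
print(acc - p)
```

-33

x=7: not >7, acc = 0+1 = 1; p=7
x=10: >7, acc = 1-10 = -9; p=8
x=4: not >7, acc = (-9)+1 = -8; p=12
x=0: not >7, acc = (-8)+1 = -7; p=12
x=1: not >7, acc = (-7)+1 = -6; p=13
x=13: >7, acc = (-6)-13 = -19; p=14
acc-p = (-19)-14 = -33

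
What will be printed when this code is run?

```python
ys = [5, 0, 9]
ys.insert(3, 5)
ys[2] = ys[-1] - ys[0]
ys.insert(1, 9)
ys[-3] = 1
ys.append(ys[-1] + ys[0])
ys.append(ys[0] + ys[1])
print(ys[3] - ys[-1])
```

-14

insert 5 at 3 → [5, 0, 9, 5]
ys[2] = ys[-1]-ys[0] = 5-5 = 0 → [5, 0, 0, 5]
insert 9 at 1 → [5, 9, 0, 0, 5]
ys[-3] = 1 → [5, 9, 1, 0, 5]
append ys[-1]+ys[0] = 5+5 = 10 → [5, 9, 1, 0, 5, 10]
append ys[0]+ys[1] = 5+9 = 14 → [5, 9, 1, 0, 5, 10, 14]
ys[3]-ys[-1] = 0-14 = -14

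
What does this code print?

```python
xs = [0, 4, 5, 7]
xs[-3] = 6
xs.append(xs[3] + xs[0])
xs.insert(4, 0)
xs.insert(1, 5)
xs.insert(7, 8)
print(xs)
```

xs[-3] = 6 → [0, 6, 5, 7]
append xs[3]+xs[0] = 7+0 = 7 → [0, 6, 5, 7, 7]
insert 0 at 4 → [0, 6, 5, 7, 0, 7]
insert 5 at 1 → [0, 5, 6, 5, 7, 0, 7]
insert 8 at 7 → [0, 5, 6, 5, 7, 0, 7, 8]

[0, 5, 6, 5, 7, 0, 7, 8]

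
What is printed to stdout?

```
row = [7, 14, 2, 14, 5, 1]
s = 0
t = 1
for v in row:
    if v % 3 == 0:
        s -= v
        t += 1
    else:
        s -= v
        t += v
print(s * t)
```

-1892

v=7: not %3==0, s = 0-7 = -7; t=8
v=14: not %3==0, s = (-7)-14 = -21; t=22
v=2: not %3==0, s = (-21)-2 = -23; t=24
v=14: not %3==0, s = (-23)-14 = -37; t=38
v=5: not %3==0, s = (-37)-5 = -42; t=43
v=1: not %3==0, s = (-42)-1 = -43; t=44
s*t = (-43)*44 = -1892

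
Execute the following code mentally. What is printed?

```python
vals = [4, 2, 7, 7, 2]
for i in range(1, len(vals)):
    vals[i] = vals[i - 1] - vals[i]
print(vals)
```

[4, 2, -5, -12, -14]

i=1: vals[1] = 4-2 = 2 → [4, 2, 7, 7, 2]
i=2: vals[2] = 2-7 = -5 → [4, 2, -5, 7, 2]
i=3: vals[3] = (-5)-7 = -12 → [4, 2, -5, -12, 2]
i=4: vals[4] = (-12)-2 = -14 → [4, 2, -5, -12, -14]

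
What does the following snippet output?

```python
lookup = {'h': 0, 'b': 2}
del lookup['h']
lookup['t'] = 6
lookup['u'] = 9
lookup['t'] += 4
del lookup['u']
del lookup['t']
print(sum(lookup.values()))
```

2

del 'h' → {'b': 2}
lookup['t'] = 6 → {'b': 2, 't': 6}
lookup['u'] = 9 → {'b': 2, 't': 6, 'u': 9}
lookup['t'] = 6+4 = 10 → {'b': 2, 't': 10, 'u': 9}
del 'u' → {'b': 2, 't': 10}
del 't' → {'b': 2}
sum of values = 2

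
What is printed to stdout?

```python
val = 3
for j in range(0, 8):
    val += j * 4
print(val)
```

115

j=0: val = 3+0*4 = 3
j=1: val = 3+1*4 = 7
j=2: val = 7+2*4 = 15
j=3: val = 15+3*4 = 27
j=4: val = 27+4*4 = 43
j=5: val = 43+5*4 = 63
j=6: val = 63+6*4 = 87
j=7: val = 87+7*4 = 115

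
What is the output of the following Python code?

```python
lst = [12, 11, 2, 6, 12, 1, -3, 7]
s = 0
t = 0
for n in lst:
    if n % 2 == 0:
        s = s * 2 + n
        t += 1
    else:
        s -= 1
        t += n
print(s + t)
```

n=12: even, s = 0*2+12 = 12; t=1
n=11: not even, s = 12-1 = 11; t=12
n=2: even, s = 11*2+2 = 24; t=13
n=6: even, s = 24*2+6 = 54; t=14
n=12: even, s = 54*2+12 = 120; t=15
n=1: not even, s = 120-1 = 119; t=16
n=-3: not even, s = 119-1 = 118; t=13
n=7: not even, s = 118-1 = 117; t=20
s+t = 117+20 = 137

137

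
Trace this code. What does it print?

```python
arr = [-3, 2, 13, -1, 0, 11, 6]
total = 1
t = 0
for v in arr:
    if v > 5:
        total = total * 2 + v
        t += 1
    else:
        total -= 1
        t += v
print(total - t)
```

v=-3: not >5, total = 1-1 = 0; t=-3
v=2: not >5, total = 0-1 = -1; t=-1
v=13: >5, total = (-1)*2+13 = 11; t=0
v=-1: not >5, total = 11-1 = 10; t=-1
v=0: not >5, total = 10-1 = 9; t=-1
v=11: >5, total = 9*2+11 = 29; t=0
v=6: >5, total = 29*2+6 = 64; t=1
total-t = 64-1 = 63

63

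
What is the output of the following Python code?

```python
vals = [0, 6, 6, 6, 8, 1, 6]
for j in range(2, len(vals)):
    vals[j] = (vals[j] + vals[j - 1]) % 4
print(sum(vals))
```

j=2: vals[2] = (6+6)%4 = 0 → [0, 6, 0, 6, 8, 1, 6]
j=3: vals[3] = (6+0)%4 = 2 → [0, 6, 0, 2, 8, 1, 6]
j=4: vals[4] = (8+2)%4 = 2 → [0, 6, 0, 2, 2, 1, 6]
j=5: vals[5] = (1+2)%4 = 3 → [0, 6, 0, 2, 2, 3, 6]
j=6: vals[6] = (6+3)%4 = 1 → [0, 6, 0, 2, 2, 3, 1]
sum = 14

14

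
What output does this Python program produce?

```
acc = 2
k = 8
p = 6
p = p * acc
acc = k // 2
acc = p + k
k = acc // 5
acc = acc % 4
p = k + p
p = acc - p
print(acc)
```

p = 6*2 = 12
acc = 8//2 = 4
acc = 12+8 = 20
k = 20//5 = 4
acc = 20%4 = 0
p = 4+12 = 16
p = 0-16 = -16

0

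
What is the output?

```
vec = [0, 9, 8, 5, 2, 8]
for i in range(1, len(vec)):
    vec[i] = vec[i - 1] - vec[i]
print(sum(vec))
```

-104

i=1: vec[1] = 0-9 = -9 → [0, -9, 8, 5, 2, 8]
i=2: vec[2] = (-9)-8 = -17 → [0, -9, -17, 5, 2, 8]
i=3: vec[3] = (-17)-5 = -22 → [0, -9, -17, -22, 2, 8]
i=4: vec[4] = (-22)-2 = -24 → [0, -9, -17, -22, -24, 8]
i=5: vec[5] = (-24)-8 = -32 → [0, -9, -17, -22, -24, -32]
sum = -104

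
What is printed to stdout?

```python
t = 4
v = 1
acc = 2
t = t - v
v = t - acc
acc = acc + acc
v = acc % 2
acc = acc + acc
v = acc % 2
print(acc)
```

8

t = 4-1 = 3
v = 3-2 = 1
acc = 2+2 = 4
v = 4%2 = 0
acc = 4+4 = 8
v = 8%2 = 0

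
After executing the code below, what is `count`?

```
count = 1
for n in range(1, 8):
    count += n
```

n=1: count = 1+1 = 2
n=2: count = 2+2 = 4
n=3: count = 4+3 = 7
n=4: count = 7+4 = 11
n=5: count = 11+5 = 16
n=6: count = 16+6 = 22
n=7: count = 22+7 = 29

29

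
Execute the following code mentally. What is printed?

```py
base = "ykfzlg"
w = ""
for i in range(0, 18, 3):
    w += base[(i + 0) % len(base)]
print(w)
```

yzyzyz

i=0: add base[0]='y' → 'y'
i=3: add base[3]='z' → 'yz'
i=6: add base[0]='y' → 'yzy'
i=9: add base[3]='z' → 'yzyz'
i=12: add base[0]='y' → 'yzyzy'
i=15: add base[3]='z' → 'yzyzyz'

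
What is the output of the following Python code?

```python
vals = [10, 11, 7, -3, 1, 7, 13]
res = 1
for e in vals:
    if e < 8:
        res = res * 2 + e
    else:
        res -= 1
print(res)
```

36

e=10: not <8, res = 1-1 = 0
e=11: not <8, res = 0-1 = -1
e=7: <8, res = (-1)*2+7 = 5
e=-3: <8, res = 5*2+(-3) = 7
e=1: <8, res = 7*2+1 = 15
e=7: <8, res = 15*2+7 = 37
e=13: not <8, res = 37-1 = 36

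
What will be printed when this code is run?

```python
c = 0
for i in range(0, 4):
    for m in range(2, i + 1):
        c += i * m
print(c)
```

19

i=2,m=2: c = 0+4 = 4
i=3,m=2: c = 4+6 = 10
i=3,m=3: c = 10+9 = 19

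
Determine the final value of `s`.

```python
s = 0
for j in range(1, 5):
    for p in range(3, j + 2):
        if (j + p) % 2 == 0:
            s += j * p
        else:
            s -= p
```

10

j=2,p=3: odd sum, s = 0-3 = -3
j=3,p=3: even sum, s = (-3)+9 = 6
j=3,p=4: odd sum, s = 6-4 = 2
j=4,p=3: odd sum, s = 2-3 = -1
j=4,p=4: even sum, s = (-1)+16 = 15
j=4,p=5: odd sum, s = 15-5 = 10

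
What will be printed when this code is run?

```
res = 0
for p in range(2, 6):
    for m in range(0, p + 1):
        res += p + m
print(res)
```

p=2,m=0: res = 0+2 = 2
p=2,m=1: res = 2+3 = 5
p=2,m=2: res = 5+4 = 9
p=3,m=0: res = 9+3 = 12
p=3,m=1: res = 12+4 = 16
p=3,m=2: res = 16+5 = 21
p=3,m=3: res = 21+6 = 27
p=4,m=0: res = 27+4 = 31
p=4,m=1: res = 31+5 = 36
p=4,m=2: res = 36+6 = 42
p=4,m=3: res = 42+7 = 49
p=4,m=4: res = 49+8 = 57
p=5,m=0: res = 57+5 = 62
p=5,m=1: res = 62+6 = 68
p=5,m=2: res = 68+7 = 75
p=5,m=3: res = 75+8 = 83
p=5,m=4: res = 83+9 = 92
p=5,m=5: res = 92+10 = 102

102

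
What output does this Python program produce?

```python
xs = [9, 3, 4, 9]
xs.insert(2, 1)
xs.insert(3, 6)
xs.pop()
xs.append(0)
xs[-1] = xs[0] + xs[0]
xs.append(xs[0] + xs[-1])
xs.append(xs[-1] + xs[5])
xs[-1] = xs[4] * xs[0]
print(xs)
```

insert 1 at 2 → [9, 3, 1, 4, 9]
insert 6 at 3 → [9, 3, 1, 6, 4, 9]
pop() removes 9 → [9, 3, 1, 6, 4]
append 0 → [9, 3, 1, 6, 4, 0]
xs[-1] = xs[0]+xs[0] = 9+9 = 18 → [9, 3, 1, 6, 4, 18]
append xs[0]+xs[-1] = 9+18 = 27 → [9, 3, 1, 6, 4, 18, 27]
append xs[-1]+xs[5] = 27+18 = 45 → [9, 3, 1, 6, 4, 18, 27, 45]
xs[-1] = xs[4]*xs[0] = 4*9 = 36 → [9, 3, 1, 6, 4, 18, 27, 36]

[9, 3, 1, 6, 4, 18, 27, 36]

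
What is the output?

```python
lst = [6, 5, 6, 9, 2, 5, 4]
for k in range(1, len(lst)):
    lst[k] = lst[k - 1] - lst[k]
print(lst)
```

k=1: lst[1] = 6-5 = 1 → [6, 1, 6, 9, 2, 5, 4]
k=2: lst[2] = 1-6 = -5 → [6, 1, -5, 9, 2, 5, 4]
k=3: lst[3] = (-5)-9 = -14 → [6, 1, -5, -14, 2, 5, 4]
k=4: lst[4] = (-14)-2 = -16 → [6, 1, -5, -14, -16, 5, 4]
k=5: lst[5] = (-16)-5 = -21 → [6, 1, -5, -14, -16, -21, 4]
k=6: lst[6] = (-21)-4 = -25 → [6, 1, -5, -14, -16, -21, -25]

[6, 1, -5, -14, -16, -21, -25]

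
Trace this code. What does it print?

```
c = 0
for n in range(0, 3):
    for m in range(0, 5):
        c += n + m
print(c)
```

45

n=0,m=0: c = 0+0 = 0
n=0,m=1: c = 0+1 = 1
n=0,m=2: c = 1+2 = 3
n=0,m=3: c = 3+3 = 6
n=0,m=4: c = 6+4 = 10
n=1,m=0: c = 10+1 = 11
n=1,m=1: c = 11+2 = 13
n=1,m=2: c = 13+3 = 16
n=1,m=3: c = 16+4 = 20
n=1,m=4: c = 20+5 = 25
n=2,m=0: c = 25+2 = 27
n=2,m=1: c = 27+3 = 30
n=2,m=2: c = 30+4 = 34
n=2,m=3: c = 34+5 = 39
n=2,m=4: c = 39+6 = 45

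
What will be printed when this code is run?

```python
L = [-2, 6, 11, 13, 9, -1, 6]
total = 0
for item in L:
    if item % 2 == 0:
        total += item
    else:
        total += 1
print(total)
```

item=-2: even, total = 0+(-2) = -2
item=6: even, total = (-2)+6 = 4
item=11: not even, total = 4+1 = 5
item=13: not even, total = 5+1 = 6
item=9: not even, total = 6+1 = 7
item=-1: not even, total = 7+1 = 8
item=6: even, total = 8+6 = 14

14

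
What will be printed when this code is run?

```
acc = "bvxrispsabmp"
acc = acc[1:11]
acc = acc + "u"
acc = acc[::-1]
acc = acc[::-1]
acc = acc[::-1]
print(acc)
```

slice [1:11] → 'vxrispsabm'
+ 'u' → 'vxrispsabmu'
reverse → 'umbaspsirxv'
reverse → 'vxrispsabmu'
reverse → 'umbaspsirxv'

umbaspsirxv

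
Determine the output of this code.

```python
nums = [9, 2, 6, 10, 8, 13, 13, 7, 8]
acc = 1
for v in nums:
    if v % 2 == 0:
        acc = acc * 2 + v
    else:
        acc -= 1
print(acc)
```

138

v=9: not even, acc = 1-1 = 0
v=2: even, acc = 0*2+2 = 2
v=6: even, acc = 2*2+6 = 10
v=10: even, acc = 10*2+10 = 30
v=8: even, acc = 30*2+8 = 68
v=13: not even, acc = 68-1 = 67
v=13: not even, acc = 67-1 = 66
v=7: not even, acc = 66-1 = 65
v=8: even, acc = 65*2+8 = 138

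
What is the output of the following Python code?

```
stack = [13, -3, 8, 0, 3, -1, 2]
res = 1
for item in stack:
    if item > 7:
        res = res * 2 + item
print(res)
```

item=13: >7, res = 1*2+13 = 15
item=-3: not >7
item=8: >7, res = 15*2+8 = 38
item=0: not >7
item=3: not >7
item=-1: not >7
item=2: not >7

38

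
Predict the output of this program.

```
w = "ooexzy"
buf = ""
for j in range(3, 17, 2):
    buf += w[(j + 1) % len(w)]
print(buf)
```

zoezoez

j=3: add w[4]='z' → 'z'
j=5: add w[0]='o' → 'zo'
j=7: add w[2]='e' → 'zoe'
j=9: add w[4]='z' → 'zoez'
j=11: add w[0]='o' → 'zoezo'
j=13: add w[2]='e' → 'zoezoe'
j=15: add w[4]='z' → 'zoezoez'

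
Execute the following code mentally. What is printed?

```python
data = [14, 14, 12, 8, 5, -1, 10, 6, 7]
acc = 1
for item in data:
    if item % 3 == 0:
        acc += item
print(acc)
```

19

item=14: not %3==0
item=14: not %3==0
item=12: %3==0, acc = 1+12 = 13
item=8: not %3==0
item=5: not %3==0
item=-1: not %3==0
item=10: not %3==0
item=6: %3==0, acc = 13+6 = 19
item=7: not %3==0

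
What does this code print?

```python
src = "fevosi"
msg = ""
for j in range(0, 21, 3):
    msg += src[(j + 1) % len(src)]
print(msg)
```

esesese

j=0: add src[1]='e' → 'e'
j=3: add src[4]='s' → 'es'
j=6: add src[1]='e' → 'ese'
j=9: add src[4]='s' → 'eses'
j=12: add src[1]='e' → 'esese'
j=15: add src[4]='s' → 'eseses'
j=18: add src[1]='e' → 'esesese'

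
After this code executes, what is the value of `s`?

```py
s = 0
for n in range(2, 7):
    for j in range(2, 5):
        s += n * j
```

180

n=2,j=2: s = 0+4 = 4
n=2,j=3: s = 4+6 = 10
n=2,j=4: s = 10+8 = 18
n=3,j=2: s = 18+6 = 24
n=3,j=3: s = 24+9 = 33
n=3,j=4: s = 33+12 = 45
n=4,j=2: s = 45+8 = 53
n=4,j=3: s = 53+12 = 65
n=4,j=4: s = 65+16 = 81
n=5,j=2: s = 81+10 = 91
n=5,j=3: s = 91+15 = 106
n=5,j=4: s = 106+20 = 126
n=6,j=2: s = 126+12 = 138
n=6,j=3: s = 138+18 = 156
n=6,j=4: s = 156+24 = 180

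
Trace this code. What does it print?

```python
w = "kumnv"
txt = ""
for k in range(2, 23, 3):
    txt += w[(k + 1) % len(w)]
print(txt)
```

nuvmknu

k=2: add w[3]='n' → 'n'
k=5: add w[1]='u' → 'nu'
k=8: add w[4]='v' → 'nuv'
k=11: add w[2]='m' → 'nuvm'
k=14: add w[0]='k' → 'nuvmk'
k=17: add w[3]='n' → 'nuvmkn'
k=20: add w[1]='u' → 'nuvmknu'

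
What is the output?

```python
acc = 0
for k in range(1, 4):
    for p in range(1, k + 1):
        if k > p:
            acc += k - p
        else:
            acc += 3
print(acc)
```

13

k=1,p=1: not 1>1, acc = 0+3 = 3
k=2,p=1: 2>1, acc = 3+1 = 4
k=2,p=2: not 2>2, acc = 4+3 = 7
k=3,p=1: 3>1, acc = 7+2 = 9
k=3,p=2: 3>2, acc = 9+1 = 10
k=3,p=3: not 3>3, acc = 10+3 = 13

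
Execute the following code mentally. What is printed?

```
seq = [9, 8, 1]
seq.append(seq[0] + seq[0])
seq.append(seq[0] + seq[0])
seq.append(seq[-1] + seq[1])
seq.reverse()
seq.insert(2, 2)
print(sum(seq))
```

82

append seq[0]+seq[0] = 9+9 = 18 → [9, 8, 1, 18]
append seq[0]+seq[0] = 9+9 = 18 → [9, 8, 1, 18, 18]
append seq[-1]+seq[1] = 18+8 = 26 → [9, 8, 1, 18, 18, 26]
reverse → [26, 18, 18, 1, 8, 9]
insert 2 at 2 → [26, 18, 2, 18, 1, 8, 9]
sum = 82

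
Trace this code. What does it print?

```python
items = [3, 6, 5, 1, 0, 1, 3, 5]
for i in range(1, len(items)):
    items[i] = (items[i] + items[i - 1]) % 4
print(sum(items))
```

15

i=1: items[1] = (6+3)%4 = 1 → [3, 1, 5, 1, 0, 1, 3, 5]
i=2: items[2] = (5+1)%4 = 2 → [3, 1, 2, 1, 0, 1, 3, 5]
i=3: items[3] = (1+2)%4 = 3 → [3, 1, 2, 3, 0, 1, 3, 5]
i=4: items[4] = (0+3)%4 = 3 → [3, 1, 2, 3, 3, 1, 3, 5]
i=5: items[5] = (1+3)%4 = 0 → [3, 1, 2, 3, 3, 0, 3, 5]
i=6: items[6] = (3+0)%4 = 3 → [3, 1, 2, 3, 3, 0, 3, 5]
i=7: items[7] = (5+3)%4 = 0 → [3, 1, 2, 3, 3, 0, 3, 0]
sum = 15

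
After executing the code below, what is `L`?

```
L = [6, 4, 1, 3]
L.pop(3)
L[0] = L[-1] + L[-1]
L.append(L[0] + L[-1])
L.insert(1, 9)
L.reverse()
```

[3, 1, 4, 9, 2]

pop(3) removes 3 → [6, 4, 1]
L[0] = L[-1]+L[-1] = 1+1 = 2 → [2, 4, 1]
append L[0]+L[-1] = 2+1 = 3 → [2, 4, 1, 3]
insert 9 at 1 → [2, 9, 4, 1, 3]
reverse → [3, 1, 4, 9, 2]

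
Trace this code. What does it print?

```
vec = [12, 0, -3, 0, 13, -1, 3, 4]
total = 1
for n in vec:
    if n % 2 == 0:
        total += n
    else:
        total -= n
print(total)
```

n=12: even, total = 1+12 = 13
n=0: even, total = 13+0 = 13
n=-3: not even, total = 13-(-3) = 16
n=0: even, total = 16+0 = 16
n=13: not even, total = 16-13 = 3
n=-1: not even, total = 3-(-1) = 4
n=3: not even, total = 4-3 = 1
n=4: even, total = 1+4 = 5

5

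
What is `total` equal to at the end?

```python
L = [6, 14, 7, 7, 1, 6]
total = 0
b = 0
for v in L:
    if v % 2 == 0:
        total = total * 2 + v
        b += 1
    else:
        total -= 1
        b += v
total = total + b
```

v=6: even, total = 0*2+6 = 6; b=1
v=14: even, total = 6*2+14 = 26; b=2
v=7: not even, total = 26-1 = 25; b=9
v=7: not even, total = 25-1 = 24; b=16
v=1: not even, total = 24-1 = 23; b=17
v=6: even, total = 23*2+6 = 52; b=18
total+b = 52+18 = 70

70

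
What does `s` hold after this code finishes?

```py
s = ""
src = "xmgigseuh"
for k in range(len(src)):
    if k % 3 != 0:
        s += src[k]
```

k=0: skip
k=1: add 'm' → 'm'
k=2: add 'g' → 'mg'
k=3: skip
k=4: add 'g' → 'mgg'
k=5: add 's' → 'mggs'
k=6: skip
k=7: add 'u' → 'mggsu'
k=8: add 'h' → 'mggsuh'

'mggsuh'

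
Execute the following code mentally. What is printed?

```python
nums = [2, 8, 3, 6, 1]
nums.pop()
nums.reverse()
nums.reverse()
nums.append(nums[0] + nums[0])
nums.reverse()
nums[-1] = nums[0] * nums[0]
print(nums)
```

[4, 6, 3, 8, 16]

pop() removes 1 → [2, 8, 3, 6]
reverse → [6, 3, 8, 2]
reverse → [2, 8, 3, 6]
append nums[0]+nums[0] = 2+2 = 4 → [2, 8, 3, 6, 4]
reverse → [4, 6, 3, 8, 2]
nums[-1] = nums[0]*nums[0] = 4*4 = 16 → [4, 6, 3, 8, 16]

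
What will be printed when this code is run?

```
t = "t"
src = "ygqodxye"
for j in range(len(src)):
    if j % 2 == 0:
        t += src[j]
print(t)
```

j=0: add 'y' → 'ty'
j=1: skip
j=2: add 'q' → 'tyq'
j=3: skip
j=4: add 'd' → 'tyqd'
j=5: skip
j=6: add 'y' → 'tyqdy'
j=7: skip

tyqdy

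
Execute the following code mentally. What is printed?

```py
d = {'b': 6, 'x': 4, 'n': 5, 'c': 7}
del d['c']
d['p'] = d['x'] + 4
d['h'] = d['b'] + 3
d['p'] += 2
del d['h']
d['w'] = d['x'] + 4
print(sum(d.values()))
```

33

del 'c' → {'b': 6, 'x': 4, 'n': 5}
d['p'] = d['x']+4 = 8 → {'b': 6, 'x': 4, 'n': 5, 'p': 8}
d['h'] = d['b']+3 = 9 → {'b': 6, 'x': 4, 'n': 5, 'p': 8, 'h': 9}
d['p'] = 8+2 = 10 → {'b': 6, 'x': 4, 'n': 5, 'p': 10, 'h': 9}
del 'h' → {'b': 6, 'x': 4, 'n': 5, 'p': 10}
d['w'] = d['x']+4 = 8 → {'b': 6, 'x': 4, 'n': 5, 'p': 10, 'w': 8}
sum of values = 33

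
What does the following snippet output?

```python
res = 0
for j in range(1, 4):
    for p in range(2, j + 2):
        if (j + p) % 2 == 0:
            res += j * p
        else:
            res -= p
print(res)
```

j=1,p=2: odd sum, res = 0-2 = -2
j=2,p=2: even sum, res = (-2)+4 = 2
j=2,p=3: odd sum, res = 2-3 = -1
j=3,p=2: odd sum, res = (-1)-2 = -3
j=3,p=3: even sum, res = (-3)+9 = 6
j=3,p=4: odd sum, res = 6-4 = 2

2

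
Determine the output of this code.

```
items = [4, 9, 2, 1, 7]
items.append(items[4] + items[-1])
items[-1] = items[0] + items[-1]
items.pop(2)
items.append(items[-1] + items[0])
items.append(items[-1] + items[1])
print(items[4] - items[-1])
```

-13

append items[4]+items[-1] = 7+7 = 14 → [4, 9, 2, 1, 7, 14]
items[-1] = items[0]+items[-1] = 4+14 = 18 → [4, 9, 2, 1, 7, 18]
pop(2) removes 2 → [4, 9, 1, 7, 18]
append items[-1]+items[0] = 18+4 = 22 → [4, 9, 1, 7, 18, 22]
append items[-1]+items[1] = 22+9 = 31 → [4, 9, 1, 7, 18, 22, 31]
items[4]-items[-1] = 18-31 = -13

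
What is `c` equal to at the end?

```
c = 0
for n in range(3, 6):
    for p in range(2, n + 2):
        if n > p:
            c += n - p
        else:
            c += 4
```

34

n=3,p=2: 3>2, c = 0+1 = 1
n=3,p=3: not 3>3, c = 1+4 = 5
n=3,p=4: not 3>4, c = 5+4 = 9
n=4,p=2: 4>2, c = 9+2 = 11
n=4,p=3: 4>3, c = 11+1 = 12
n=4,p=4: not 4>4, c = 12+4 = 16
n=4,p=5: not 4>5, c = 16+4 = 20
n=5,p=2: 5>2, c = 20+3 = 23
n=5,p=3: 5>3, c = 23+2 = 25
n=5,p=4: 5>4, c = 25+1 = 26
n=5,p=5: not 5>5, c = 26+4 = 30
n=5,p=6: not 5>6, c = 30+4 = 34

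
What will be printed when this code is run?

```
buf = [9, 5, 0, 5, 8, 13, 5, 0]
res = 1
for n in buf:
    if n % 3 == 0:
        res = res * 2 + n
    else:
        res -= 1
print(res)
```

32

n=9: %3==0, res = 1*2+9 = 11
n=5: not %3==0, res = 11-1 = 10
n=0: %3==0, res = 10*2+0 = 20
n=5: not %3==0, res = 20-1 = 19
n=8: not %3==0, res = 19-1 = 18
n=13: not %3==0, res = 18-1 = 17
n=5: not %3==0, res = 17-1 = 16
n=0: %3==0, res = 16*2+0 = 32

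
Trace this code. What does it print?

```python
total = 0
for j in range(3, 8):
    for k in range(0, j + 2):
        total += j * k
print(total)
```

j=3,k=0: total = 0+0 = 0
j=3,k=1: total = 0+3 = 3
j=3,k=2: total = 3+6 = 9
j=3,k=3: total = 9+9 = 18
j=3,k=4: total = 18+12 = 30
j=4,k=0: total = 30+0 = 30
j=4,k=1: total = 30+4 = 34
j=4,k=2: total = 34+8 = 42
j=4,k=3: total = 42+12 = 54
j=4,k=4: total = 54+16 = 70
j=4,k=5: total = 70+20 = 90
j=5,k=0: total = 90+0 = 90
j=5,k=1: total = 90+5 = 95
j=5,k=2: total = 95+10 = 105
j=5,k=3: total = 105+15 = 120
j=5,k=4: total = 120+20 = 140
j=5,k=5: total = 140+25 = 165
j=5,k=6: total = 165+30 = 195
j=6,k=0: total = 195+0 = 195
j=6,k=1: total = 195+6 = 201
j=6,k=2: total = 201+12 = 213
j=6,k=3: total = 213+18 = 231
j=6,k=4: total = 231+24 = 255
j=6,k=5: total = 255+30 = 285
j=6,k=6: total = 285+36 = 321
j=6,k=7: total = 321+42 = 363
j=7,k=0: total = 363+0 = 363
j=7,k=1: total = 363+7 = 370
j=7,k=2: total = 370+14 = 384
j=7,k=3: total = 384+21 = 405
j=7,k=4: total = 405+28 = 433
j=7,k=5: total = 433+35 = 468
j=7,k=6: total = 468+42 = 510
j=7,k=7: total = 510+49 = 559
j=7,k=8: total = 559+56 = 615

615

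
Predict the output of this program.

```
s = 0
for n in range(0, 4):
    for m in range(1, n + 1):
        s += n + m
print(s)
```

24

n=1,m=1: s = 0+2 = 2
n=2,m=1: s = 2+3 = 5
n=2,m=2: s = 5+4 = 9
n=3,m=1: s = 9+4 = 13
n=3,m=2: s = 13+5 = 18
n=3,m=3: s = 18+6 = 24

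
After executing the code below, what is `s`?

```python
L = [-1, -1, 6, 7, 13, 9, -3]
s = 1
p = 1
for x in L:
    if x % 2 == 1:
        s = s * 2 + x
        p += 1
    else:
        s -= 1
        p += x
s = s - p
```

x=-1: odd, s = 1*2+(-1) = 1; p=2
x=-1: odd, s = 1*2+(-1) = 1; p=3
x=6: not odd, s = 1-1 = 0; p=9
x=7: odd, s = 0*2+7 = 7; p=10
x=13: odd, s = 7*2+13 = 27; p=11
x=9: odd, s = 27*2+9 = 63; p=12
x=-3: odd, s = 63*2+(-3) = 123; p=13
s-p = 123-13 = 110

110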